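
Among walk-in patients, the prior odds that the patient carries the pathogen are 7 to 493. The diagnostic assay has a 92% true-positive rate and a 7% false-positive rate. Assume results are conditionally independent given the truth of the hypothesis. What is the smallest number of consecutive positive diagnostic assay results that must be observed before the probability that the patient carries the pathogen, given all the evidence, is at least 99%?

4

Prior odds = 7/493.
Likelihood ratio of a positive result = 0.92/0.07 = 92/7.
Target odds: 0.99 ÷ 0.01 = 99.
Need (7/493) × (92/7)ⁿ ≥ 99, i.e. (92/7)ⁿ ≥ 48807/7.
(92/7)³ = 778688/343 falls short of 48807/7 but (92/7)⁴ = 71639296/2401 reaches it, so n = 4.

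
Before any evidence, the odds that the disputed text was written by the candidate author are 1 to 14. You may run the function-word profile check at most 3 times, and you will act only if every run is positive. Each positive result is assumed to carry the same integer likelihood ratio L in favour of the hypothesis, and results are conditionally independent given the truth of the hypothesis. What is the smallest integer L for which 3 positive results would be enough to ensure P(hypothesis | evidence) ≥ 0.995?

15

Prior odds = 1/14.
Target odds = 0.995/0.005 = 199.
Need L³ ≥ 199 ÷ (1/14) = 2786.
14³ = 2744 < 2786 ≤ 3375 = 15³, so L = 15.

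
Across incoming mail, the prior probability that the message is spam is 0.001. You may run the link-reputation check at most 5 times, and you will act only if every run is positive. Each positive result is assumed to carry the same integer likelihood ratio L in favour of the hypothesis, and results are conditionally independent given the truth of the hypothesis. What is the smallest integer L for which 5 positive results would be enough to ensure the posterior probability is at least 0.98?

Prior odds = 0.001/0.999 = 1/999.
Target odds = 0.98/0.02 = 49.
Need L⁵ ≥ 49 ÷ (1/999) = 48951.
8⁵ = 32768 < 48951 ≤ 59049 = 9⁵, so L = 9.

9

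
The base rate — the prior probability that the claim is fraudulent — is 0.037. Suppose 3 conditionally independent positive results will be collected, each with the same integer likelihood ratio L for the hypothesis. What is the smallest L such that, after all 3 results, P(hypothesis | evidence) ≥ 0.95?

Prior odds = 0.037/0.963 = 37/963.
Target odds = 0.95/0.05 = 19.
Need L³ ≥ 19 ÷ (37/963) = 18297/37.
7³ = 343 < 18297/37 ≤ 512 = 8³, so L = 8.

8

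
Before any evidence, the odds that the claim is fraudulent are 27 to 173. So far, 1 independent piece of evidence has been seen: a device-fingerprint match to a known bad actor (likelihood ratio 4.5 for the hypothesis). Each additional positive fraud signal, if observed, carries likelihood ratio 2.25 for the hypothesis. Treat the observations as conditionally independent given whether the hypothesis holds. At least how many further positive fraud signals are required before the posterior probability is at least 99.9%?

Prior odds = 27/173.
Bayes factor of the evidence already in hand = 4.5.
Odds after that evidence = (27/173) × 4.5 = 243/346.
Target odds = 0.999/0.001 = 999.
Need 2.25ⁿ ≥ 999 ÷ (243/346) = 12802/9.
2.25⁸ = 43046721/65536 falls short of 12802/9 but 2.25⁹ = 387420489/262144 reaches it, so n = 9.

9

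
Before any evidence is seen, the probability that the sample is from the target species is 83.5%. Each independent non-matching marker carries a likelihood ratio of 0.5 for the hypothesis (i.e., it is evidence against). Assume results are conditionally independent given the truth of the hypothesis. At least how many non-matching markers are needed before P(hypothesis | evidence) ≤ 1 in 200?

10

Prior odds: 0.835 ÷ 0.165 = 167/33.
Likelihood ratio per non-matching marker = 0.5.
Target posterior odds = 0.005/0.995 = 1/199.
Need (167/33) × 0.5ⁿ ≤ 1/199, i.e. 0.5ⁿ ≤ 33/33233.
0.5⁹ = 0.001953125 is still above 33/33233 but 0.5¹⁰ = 1/1024 is at or below it, so n = 10.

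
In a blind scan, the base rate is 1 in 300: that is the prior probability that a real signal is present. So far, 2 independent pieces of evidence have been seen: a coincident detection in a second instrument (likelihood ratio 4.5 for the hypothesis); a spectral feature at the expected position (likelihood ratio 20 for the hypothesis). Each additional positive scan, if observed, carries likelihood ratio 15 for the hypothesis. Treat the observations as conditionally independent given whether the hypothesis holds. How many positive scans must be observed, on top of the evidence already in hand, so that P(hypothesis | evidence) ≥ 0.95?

Prior odds = (1/300)/(299/300) = 1/299.
Combined Bayes factor of the evidence already in hand = 4.5 × 20 = 90.
Odds after that evidence = (1/299) × 90 = 90/299.
Target odds = 0.95/0.05 = 19.
Need 15ⁿ ≥ 19 ÷ (90/299) = 5681/90.
15¹ = 15 falls short of 5681/90 but 15² = 225 reaches it, so n = 2.

2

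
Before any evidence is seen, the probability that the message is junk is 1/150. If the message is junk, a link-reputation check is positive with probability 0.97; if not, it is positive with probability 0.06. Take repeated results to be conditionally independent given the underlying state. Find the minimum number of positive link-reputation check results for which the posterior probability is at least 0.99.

Prior odds = (1/150)/(149/150) = 1/149.
Likelihood ratio of a positive = 0.97/0.06 = 97/6.
Target posterior odds = 0.99/0.01 = 99.
Need (1/149) × (97/6)ⁿ ≥ 99, i.e. (97/6)ⁿ ≥ 14751.
(97/6)³ = 912673/216 falls short of 14751 but (97/6)⁴ = 88529281/1296 reaches it, so n = 4.

4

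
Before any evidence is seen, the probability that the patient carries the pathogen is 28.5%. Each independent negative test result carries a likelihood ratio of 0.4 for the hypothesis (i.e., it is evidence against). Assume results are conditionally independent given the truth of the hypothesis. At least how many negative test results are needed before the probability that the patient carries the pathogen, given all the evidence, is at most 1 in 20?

3

Prior odds: 0.285 ÷ 0.715 = 57/143.
Likelihood ratio per negative test result = 0.4.
Target posterior odds = 0.05/0.95 = 1/19.
Need (57/143) × 0.4ⁿ ≤ 1/19, i.e. 0.4ⁿ ≤ 143/1083.
0.4² = 0.16 is still above 143/1083 but 0.4³ = 0.064 is at or below it, so n = 3.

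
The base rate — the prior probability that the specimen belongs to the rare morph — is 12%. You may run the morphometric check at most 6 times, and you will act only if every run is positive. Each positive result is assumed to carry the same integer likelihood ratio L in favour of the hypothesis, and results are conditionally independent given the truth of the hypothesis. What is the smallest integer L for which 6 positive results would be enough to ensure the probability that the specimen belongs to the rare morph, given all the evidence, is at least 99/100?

Prior odds = 0.12/0.88 = 3/22.
Target odds = 0.99/0.01 = 99.
Need L⁶ ≥ 99 ÷ (3/22) = 726.
2⁶ = 64 < 726 ≤ 729 = 3⁶, so L = 3.

3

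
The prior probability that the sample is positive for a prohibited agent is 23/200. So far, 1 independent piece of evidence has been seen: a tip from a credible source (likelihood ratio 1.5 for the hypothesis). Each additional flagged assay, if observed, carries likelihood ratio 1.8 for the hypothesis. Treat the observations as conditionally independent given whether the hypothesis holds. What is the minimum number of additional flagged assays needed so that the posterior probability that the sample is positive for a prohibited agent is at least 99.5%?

12

Prior odds = 0.115/0.885 = 23/177.
Bayes factor of the evidence already in hand = 1.5.
Odds after that evidence = (23/177) × 1.5 = 23/118.
Target odds = 0.995/0.005 = 199.
Need 1.8ⁿ ≥ 199 ÷ (23/118) = 23482/23.
1.8¹¹ ≈642.684 falls short of 23482/23 but 1.8¹² ≈1156.83 reaches it, so n = 12.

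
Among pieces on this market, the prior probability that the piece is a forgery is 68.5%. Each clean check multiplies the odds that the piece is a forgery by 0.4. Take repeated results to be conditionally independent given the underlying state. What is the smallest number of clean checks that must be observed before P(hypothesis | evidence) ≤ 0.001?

Prior odds: 0.685 ÷ 0.315 = 137/63.
Likelihood ratio per clean check = 0.4.
Target odds: 0.001 ÷ 0.999 = 1/999.
Require 0.4ⁿ ≤ 1/999 ÷ (137/63) = 7/15207.
0.4⁸ = 256/390625 is still above 7/15207 but 0.4⁹ = 512/1953125 is at or below it, so n = 9.

9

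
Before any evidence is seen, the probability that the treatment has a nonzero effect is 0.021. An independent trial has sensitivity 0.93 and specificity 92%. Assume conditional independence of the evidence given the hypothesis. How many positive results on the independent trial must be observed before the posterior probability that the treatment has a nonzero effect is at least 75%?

Prior odds = 0.021/0.979 = 21/979.
False-positive rate = 1 − 0.92 = 0.08; likelihood ratio of a positive = 0.93/0.08 = 11.625.
Target odds: 0.75 ÷ 0.25 = 3.
Require 11.625ⁿ ≥ 3 ÷ (21/979) = 979/7.
11.625² = 135.140625 falls short of 979/7 but 11.625³ = 804357/512 reaches it, so n = 3.

3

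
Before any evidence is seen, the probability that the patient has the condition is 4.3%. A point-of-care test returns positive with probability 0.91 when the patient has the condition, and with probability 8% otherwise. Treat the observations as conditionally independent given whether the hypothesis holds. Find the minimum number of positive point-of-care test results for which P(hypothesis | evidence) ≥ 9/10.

Prior odds = 0.043/0.957 = 43/957.
Likelihood ratio of a positive result = 0.91/0.08 = 11.375.
Target posterior odds = 0.9/0.1 = 9.
Need (43/957) × 11.375ⁿ ≥ 9, i.e. 11.375ⁿ ≥ 8613/43.
11.375² = 129.390625 falls short of 8613/43 but 11.375³ = 753571/512 reaches it, so n = 3.

3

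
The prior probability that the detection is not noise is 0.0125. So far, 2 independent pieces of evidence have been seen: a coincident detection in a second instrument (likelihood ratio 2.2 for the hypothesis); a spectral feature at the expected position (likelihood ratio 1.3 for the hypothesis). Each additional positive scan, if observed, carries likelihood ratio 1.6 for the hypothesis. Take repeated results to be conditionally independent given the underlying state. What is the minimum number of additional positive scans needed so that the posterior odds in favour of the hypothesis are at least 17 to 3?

11

Prior odds = 0.0125/0.9875 = 1/79.
Combined Bayes factor of the evidence already in hand = 2.2 × 1.3 = 2.86.
Odds after that evidence = (1/79) × 2.86 = 143/3950.
Target odds = 17/3.
Need 1.6ⁿ ≥ 17/3 ÷ (143/3950) = 67150/429.
1.6¹⁰ ≈109.951 falls short of 67150/429 but 1.6¹¹ ≈175.922 reaches it, so n = 11.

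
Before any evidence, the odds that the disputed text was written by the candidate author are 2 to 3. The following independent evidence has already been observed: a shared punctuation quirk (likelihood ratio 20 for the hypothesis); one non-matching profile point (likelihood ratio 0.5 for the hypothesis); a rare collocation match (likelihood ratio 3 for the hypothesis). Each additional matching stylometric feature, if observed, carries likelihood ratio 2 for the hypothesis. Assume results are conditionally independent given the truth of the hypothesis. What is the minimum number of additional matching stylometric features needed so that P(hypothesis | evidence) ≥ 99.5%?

4

Prior odds = 2/3.
Combined Bayes factor of the evidence already in hand = 20 × 0.5 × 3 = 30.
Odds after that evidence = (2/3) × 30 = 20.
Target odds = 0.995/0.005 = 199.
Need 2ⁿ ≥ 199 ÷ 20 = 9.95.
2³ = 8 falls short of 9.95 but 2⁴ = 16 reaches it, so n = 4.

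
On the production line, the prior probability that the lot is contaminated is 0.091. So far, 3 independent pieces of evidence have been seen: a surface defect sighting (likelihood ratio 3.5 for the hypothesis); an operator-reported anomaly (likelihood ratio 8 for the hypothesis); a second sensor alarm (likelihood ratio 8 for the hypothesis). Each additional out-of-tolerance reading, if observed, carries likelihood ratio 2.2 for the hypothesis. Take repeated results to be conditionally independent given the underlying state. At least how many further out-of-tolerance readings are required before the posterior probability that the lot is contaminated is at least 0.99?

2

Prior odds = 0.091/0.909 = 91/909.
Combined Bayes factor of the evidence already in hand = 3.5 × 8 × 8 = 224.
Odds after that evidence = (91/909) × 224 = 20384/909.
Target odds = 0.99/0.01 = 99.
Need 2.2ⁿ ≥ 99 ÷ (20384/909) = 89991/20384.
2.2¹ = 2.2 falls short of 89991/20384 but 2.2² = 4.84 reaches it, so n = 2.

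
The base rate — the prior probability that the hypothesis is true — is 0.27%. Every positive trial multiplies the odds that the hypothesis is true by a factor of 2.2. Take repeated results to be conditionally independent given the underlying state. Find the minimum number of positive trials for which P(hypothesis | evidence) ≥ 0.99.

Prior odds: 0.0027 ÷ 0.9973 = 27/9973.
Likelihood ratio per positive trial = 2.2.
Target odds: 0.99 ÷ 0.01 = 99.
Need (27/9973) × 2.2ⁿ ≥ 99, i.e. 2.2ⁿ ≥ 109703/3.
2.2¹³ ≈28281 falls short of 109703/3 but 2.2¹⁴ ≈62218.2 reaches it, so n = 14.

14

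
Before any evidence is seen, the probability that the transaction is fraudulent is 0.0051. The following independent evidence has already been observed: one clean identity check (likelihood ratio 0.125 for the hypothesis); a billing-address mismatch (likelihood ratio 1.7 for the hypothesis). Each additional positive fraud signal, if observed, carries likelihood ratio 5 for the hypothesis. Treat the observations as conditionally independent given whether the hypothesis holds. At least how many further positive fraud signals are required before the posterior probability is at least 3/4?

Prior odds = 0.0051/0.9949 = 51/9949.
Combined Bayes factor of the evidence already in hand = 0.125 × 1.7 = 0.2125.
Odds after that evidence = (51/9949) × 0.2125 = 867/795920.
Target odds = 0.75/0.25 = 3.
Need 5ⁿ ≥ 3 ÷ (867/795920) = 795920/289.
5⁴ = 625 falls short of 795920/289 but 5⁵ = 3125 reaches it, so n = 5.

5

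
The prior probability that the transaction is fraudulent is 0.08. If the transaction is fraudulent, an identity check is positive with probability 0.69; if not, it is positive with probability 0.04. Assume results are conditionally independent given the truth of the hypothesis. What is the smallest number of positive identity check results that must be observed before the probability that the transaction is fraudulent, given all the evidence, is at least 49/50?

3

Prior odds = 0.08/0.92 = 2/23.
Likelihood ratio of a positive = 0.69/0.04 = 17.25.
Target posterior odds = 0.98/0.02 = 49.
Require 17.25ⁿ ≥ 49 ÷ (2/23) = 563.5.
17.25² = 297.5625 falls short of 563.5 but 17.25³ = 5132.953125 reaches it, so n = 3.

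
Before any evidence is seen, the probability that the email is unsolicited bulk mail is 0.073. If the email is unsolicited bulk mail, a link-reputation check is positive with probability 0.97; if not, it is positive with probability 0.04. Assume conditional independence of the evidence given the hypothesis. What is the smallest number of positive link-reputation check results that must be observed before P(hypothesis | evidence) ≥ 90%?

2

Prior odds: 0.073 ÷ 0.927 = 73/927.
Likelihood ratio of a positive = 0.97/0.04 = 24.25.
Target posterior odds = 0.9/0.1 = 9.
Require 24.25ⁿ ≥ 9 ÷ (73/927) = 8343/73.
24.25¹ = 24.25 falls short of 8343/73 but 24.25² = 588.0625 reaches it, so n = 2.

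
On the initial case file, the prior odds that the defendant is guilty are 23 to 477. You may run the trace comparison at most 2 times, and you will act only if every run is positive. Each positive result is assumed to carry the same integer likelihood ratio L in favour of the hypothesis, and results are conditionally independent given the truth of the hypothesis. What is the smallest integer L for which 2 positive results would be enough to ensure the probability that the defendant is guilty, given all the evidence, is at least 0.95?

Prior odds = 23/477.
Target odds = 0.95/0.05 = 19.
Need L² ≥ 19 ÷ (23/477) = 9063/23.
19² = 361 < 9063/23 ≤ 400 = 20², so L = 20.

20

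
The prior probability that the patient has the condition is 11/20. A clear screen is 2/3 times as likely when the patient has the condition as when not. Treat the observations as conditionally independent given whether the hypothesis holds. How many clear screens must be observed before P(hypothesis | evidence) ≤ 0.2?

4

Prior odds = 0.55/0.45 = 11/9.
Likelihood ratio per clear screen = 2/3.
Target posterior odds = 0.2/0.8 = 0.25.
Need (11/9) × (2/3)ⁿ ≤ 0.25, i.e. (2/3)ⁿ ≤ 9/44.
(2/3)³ = 8/27 is still above 9/44 but (2/3)⁴ = 16/81 is at or below it, so n = 4.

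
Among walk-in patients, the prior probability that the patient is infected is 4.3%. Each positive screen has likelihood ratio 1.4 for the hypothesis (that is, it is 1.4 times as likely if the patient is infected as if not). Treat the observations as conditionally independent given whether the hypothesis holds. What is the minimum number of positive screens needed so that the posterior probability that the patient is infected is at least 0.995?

Prior odds: 0.043 ÷ 0.957 = 43/957.
Likelihood ratio per positive screen = 1.4.
Target posterior odds = 0.995/0.005 = 199.
Need (43/957) × 1.4ⁿ ≥ 199, i.e. 1.4ⁿ ≥ 190443/43.
1.4²⁴ ≈3214.2 falls short of 190443/43 but 1.4²⁵ ≈4499.88 reaches it, so n = 25.

25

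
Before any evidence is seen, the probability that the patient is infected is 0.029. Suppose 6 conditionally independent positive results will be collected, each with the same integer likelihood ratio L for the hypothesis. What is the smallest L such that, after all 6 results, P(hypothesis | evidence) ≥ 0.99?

4

Prior odds = 0.029/0.971 = 29/971.
Target odds = 0.99/0.01 = 99.
Need L⁶ ≥ 99 ÷ (29/971) = 96129/29.
3⁶ = 729 < 96129/29 ≤ 4096 = 4⁶, so L = 4.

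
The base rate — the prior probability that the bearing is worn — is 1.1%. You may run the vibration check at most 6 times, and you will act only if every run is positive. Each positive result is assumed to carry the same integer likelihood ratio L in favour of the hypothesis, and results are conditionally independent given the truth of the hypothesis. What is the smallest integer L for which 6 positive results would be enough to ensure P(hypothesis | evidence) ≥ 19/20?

4

Prior odds = 0.011/0.989 = 11/989.
Target odds = 0.95/0.05 = 19.
Need L⁶ ≥ 19 ÷ (11/989) = 18791/11.
3⁶ = 729 < 18791/11 ≤ 4096 = 4⁶, so L = 4.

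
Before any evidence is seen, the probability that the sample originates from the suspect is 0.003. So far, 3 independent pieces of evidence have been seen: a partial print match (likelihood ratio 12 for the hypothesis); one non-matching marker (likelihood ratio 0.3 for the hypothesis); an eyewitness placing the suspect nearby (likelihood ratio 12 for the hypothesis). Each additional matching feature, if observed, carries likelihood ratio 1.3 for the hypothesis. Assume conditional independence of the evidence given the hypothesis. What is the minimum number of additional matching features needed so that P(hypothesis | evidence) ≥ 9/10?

Prior odds = 0.003/0.997 = 3/997.
Combined Bayes factor of the evidence already in hand = 12 × 0.3 × 12 = 43.2.
Odds after that evidence = (3/997) × 43.2 = 648/4985.
Target odds = 0.9/0.1 = 9.
Need 1.3ⁿ ≥ 9 ÷ (648/4985) = 4985/72.
1.3¹⁶ ≈66.5417 falls short of 4985/72 but 1.3¹⁷ ≈86.5042 reaches it, so n = 17.

17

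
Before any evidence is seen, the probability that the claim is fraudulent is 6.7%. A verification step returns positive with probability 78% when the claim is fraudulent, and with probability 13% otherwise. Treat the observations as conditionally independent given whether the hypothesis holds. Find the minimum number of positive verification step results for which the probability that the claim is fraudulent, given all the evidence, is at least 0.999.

Prior odds: 0.067 ÷ 0.933 = 67/933.
Likelihood ratio of a positive result = 0.78/0.13 = 6.
Target posterior odds = 0.999/0.001 = 999.
Need (67/933) × 6ⁿ ≥ 999, i.e. 6ⁿ ≥ 932067/67.
6⁵ = 7776 falls short of 932067/67 but 6⁶ = 46656 reaches it, so n = 6.

6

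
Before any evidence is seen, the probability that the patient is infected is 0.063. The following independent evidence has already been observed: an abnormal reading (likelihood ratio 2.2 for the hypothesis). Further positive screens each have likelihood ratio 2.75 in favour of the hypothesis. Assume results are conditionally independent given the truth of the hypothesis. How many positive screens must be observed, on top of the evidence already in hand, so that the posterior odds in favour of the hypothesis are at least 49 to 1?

Prior odds = 0.063/0.937 = 63/937.
Bayes factor of the evidence already in hand = 2.2.
Odds after that evidence = (63/937) × 2.2 = 693/4685.
Target odds = 49.
Need 2.75ⁿ ≥ 49 ÷ (693/4685) = 32795/99.
2.75⁵ = 161051/1024 falls short of 32795/99 but 2.75⁶ = 1771561/4096 reaches it, so n = 6.

6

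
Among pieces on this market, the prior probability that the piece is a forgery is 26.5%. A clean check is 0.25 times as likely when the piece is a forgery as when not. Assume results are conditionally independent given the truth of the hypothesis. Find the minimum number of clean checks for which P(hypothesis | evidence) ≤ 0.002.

4

Prior odds: 0.265 ÷ 0.735 = 53/147.
Likelihood ratio per clean check = 0.25.
Target odds: 0.002 ÷ 0.998 = 1/499.
Require 0.25ⁿ ≤ 1/499 ÷ (53/147) = 147/26447.
0.25³ = 0.015625 is still above 147/26447 but 0.25⁴ = 0.00390625 is at or below it, so n = 4.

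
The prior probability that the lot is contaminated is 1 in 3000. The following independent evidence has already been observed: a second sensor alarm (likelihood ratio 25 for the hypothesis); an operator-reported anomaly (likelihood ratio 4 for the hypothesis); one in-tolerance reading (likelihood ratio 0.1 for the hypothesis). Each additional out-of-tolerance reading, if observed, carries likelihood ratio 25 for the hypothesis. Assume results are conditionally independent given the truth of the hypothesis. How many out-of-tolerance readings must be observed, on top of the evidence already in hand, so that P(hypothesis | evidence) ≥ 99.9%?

Prior odds = (1/3000)/(2999/3000) = 1/2999.
Combined Bayes factor of the evidence already in hand = 25 × 4 × 0.1 = 10.
Odds after that evidence = (1/2999) × 10 = 10/2999.
Target odds = 0.999/0.001 = 999.
Need 25ⁿ ≥ 999 ÷ (10/2999) = 299600.1.
25³ = 15625 falls short of 299600.1 but 25⁴ = 390625 reaches it, so n = 4.

4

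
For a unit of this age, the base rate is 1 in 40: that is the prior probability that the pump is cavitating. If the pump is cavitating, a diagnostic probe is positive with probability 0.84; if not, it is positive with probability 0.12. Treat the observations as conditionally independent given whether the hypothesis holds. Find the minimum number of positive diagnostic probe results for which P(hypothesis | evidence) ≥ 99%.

5

Prior odds = 0.025/0.975 = 1/39.
Likelihood ratio of a positive = 0.84/0.12 = 7.
Target odds: 0.99 ÷ 0.01 = 99.
Need (1/39) × 7ⁿ ≥ 99, i.e. 7ⁿ ≥ 3861.
7⁴ = 2401 falls short of 3861 but 7⁵ = 16807 reaches it, so n = 5.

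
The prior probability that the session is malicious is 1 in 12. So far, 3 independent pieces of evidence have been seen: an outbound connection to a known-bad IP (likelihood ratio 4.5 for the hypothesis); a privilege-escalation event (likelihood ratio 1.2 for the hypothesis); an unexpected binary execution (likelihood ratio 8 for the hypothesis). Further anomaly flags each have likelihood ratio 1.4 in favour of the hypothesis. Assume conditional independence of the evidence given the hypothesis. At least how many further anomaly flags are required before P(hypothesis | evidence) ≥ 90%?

Prior odds = (1/12)/(11/12) = 1/11.
Combined Bayes factor of the evidence already in hand = 4.5 × 1.2 × 8 = 43.2.
Odds after that evidence = (1/11) × 43.2 = 216/55.
Target odds = 0.9/0.1 = 9.
Need 1.4ⁿ ≥ 9 ÷ (216/55) = 55/24.
1.4² = 1.96 falls short of 55/24 but 1.4³ = 2.744 reaches it, so n = 3.

3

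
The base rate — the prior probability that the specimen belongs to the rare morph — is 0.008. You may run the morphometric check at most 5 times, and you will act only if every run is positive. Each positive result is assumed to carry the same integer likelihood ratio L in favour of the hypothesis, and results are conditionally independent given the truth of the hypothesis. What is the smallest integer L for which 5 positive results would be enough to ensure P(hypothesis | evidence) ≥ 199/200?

8

Prior odds = 0.008/0.992 = 1/124.
Target odds = 0.995/0.005 = 199.
Need L⁵ ≥ 199 ÷ (1/124) = 24676.
7⁵ = 16807 < 24676 ≤ 32768 = 8⁵, so L = 8.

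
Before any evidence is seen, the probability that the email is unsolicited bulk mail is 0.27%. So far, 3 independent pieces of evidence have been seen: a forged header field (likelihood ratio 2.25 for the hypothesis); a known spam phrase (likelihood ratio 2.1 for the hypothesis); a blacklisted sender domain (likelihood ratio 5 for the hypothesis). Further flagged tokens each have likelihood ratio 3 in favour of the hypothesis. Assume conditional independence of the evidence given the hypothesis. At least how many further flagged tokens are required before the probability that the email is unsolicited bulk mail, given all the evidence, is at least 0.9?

Prior odds = 0.0027/0.9973 = 27/9973.
Combined Bayes factor of the evidence already in hand = 2.25 × 2.1 × 5 = 23.625.
Odds after that evidence = (27/9973) × 23.625 = 5103/79784.
Target odds = 0.9/0.1 = 9.
Need 3ⁿ ≥ 9 ÷ (5103/79784) = 79784/567.
3⁴ = 81 falls short of 79784/567 but 3⁵ = 243 reaches it, so n = 5.

5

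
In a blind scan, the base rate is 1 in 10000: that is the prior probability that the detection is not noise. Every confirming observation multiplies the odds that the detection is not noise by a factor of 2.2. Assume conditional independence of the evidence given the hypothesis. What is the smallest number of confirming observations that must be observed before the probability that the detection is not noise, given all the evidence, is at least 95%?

Prior odds: 0.0001 ÷ 0.9999 = 1/9999.
Likelihood ratio per confirming observation = 2.2.
Target odds: 0.95 ÷ 0.05 = 19.
Need (1/9999) × 2.2ⁿ ≥ 19, i.e. 2.2ⁿ ≥ 189981.
2.2¹⁵ ≈136880 falls short of 189981 but 2.2¹⁶ ≈301136 reaches it, so n = 16.

16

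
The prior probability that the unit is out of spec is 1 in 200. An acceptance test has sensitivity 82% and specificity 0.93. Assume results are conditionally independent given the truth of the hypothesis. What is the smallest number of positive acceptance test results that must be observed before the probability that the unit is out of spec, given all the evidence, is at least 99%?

5

Prior odds = 0.005/0.995 = 1/199.
False-positive rate = 1 − 0.93 = 0.07; likelihood ratio of a positive = 0.82/0.07 = 82/7.
Target odds: 0.99 ÷ 0.01 = 99.
Require (82/7)ⁿ ≥ 99 ÷ (1/199) = 19701.
(82/7)⁴ = 45212176/2401 falls short of 19701 but (82/7)⁵ ≈220587 reaches it, so n = 5.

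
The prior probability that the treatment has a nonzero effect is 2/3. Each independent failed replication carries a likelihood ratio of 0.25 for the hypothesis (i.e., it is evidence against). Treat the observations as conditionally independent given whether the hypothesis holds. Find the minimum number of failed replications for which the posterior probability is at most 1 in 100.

Prior odds = (2/3)/(1/3) = 2.
Likelihood ratio per failed replication = 0.25.
Target posterior odds = 0.01/0.99 = 1/99.
Need 2 × 0.25ⁿ ≤ 1/99, i.e. 0.25ⁿ ≤ 1/198.
0.25³ = 0.015625 is still above 1/198 but 0.25⁴ = 0.00390625 is at or below it, so n = 4.

4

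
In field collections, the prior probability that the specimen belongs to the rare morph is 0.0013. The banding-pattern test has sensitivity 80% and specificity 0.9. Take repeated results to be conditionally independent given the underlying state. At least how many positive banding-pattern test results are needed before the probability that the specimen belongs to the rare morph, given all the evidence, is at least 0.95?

Prior odds = 0.0013/0.9987 = 13/9987.
False-positive rate = 1 − 0.9 = 0.1; likelihood ratio of a positive = 0.8/0.1 = 8.
Target posterior odds = 0.95/0.05 = 19.
Require 8ⁿ ≥ 19 ÷ (13/9987) = 189753/13.
8⁴ = 4096 falls short of 189753/13 but 8⁵ = 32768 reaches it, so n = 5.

5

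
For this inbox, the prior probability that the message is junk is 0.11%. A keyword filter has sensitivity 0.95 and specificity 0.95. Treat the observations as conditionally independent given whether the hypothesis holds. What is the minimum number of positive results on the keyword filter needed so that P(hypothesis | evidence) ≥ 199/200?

5

Prior odds: 0.0011 ÷ 0.9989 = 11/9989.
False-positive rate = 1 − 0.95 = 0.05; likelihood ratio of a positive = 0.95/0.05 = 19.
Target posterior odds = 0.995/0.005 = 199.
Require 19ⁿ ≥ 199 ÷ (11/9989) = 1987811/11.
19⁴ = 130321 falls short of 1987811/11 but 19⁵ = 2476099 reaches it, so n = 5.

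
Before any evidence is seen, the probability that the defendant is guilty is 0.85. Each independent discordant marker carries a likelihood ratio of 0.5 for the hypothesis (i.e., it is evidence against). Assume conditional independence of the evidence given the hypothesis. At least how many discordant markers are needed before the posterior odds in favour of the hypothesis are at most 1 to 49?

9

Prior odds: 0.85 ÷ 0.15 = 17/3.
Likelihood ratio per discordant marker = 0.5.
Target odds = 1/49.
Require 0.5ⁿ ≤ 1/49 ÷ (17/3) = 3/833.
0.5⁸ = 0.00390625 is still above 3/833 but 0.5⁹ = 0.001953125 is at or below it, so n = 9.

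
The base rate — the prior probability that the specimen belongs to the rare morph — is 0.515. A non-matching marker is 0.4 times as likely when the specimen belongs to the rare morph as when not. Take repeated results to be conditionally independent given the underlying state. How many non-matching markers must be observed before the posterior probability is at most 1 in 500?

Prior odds: 0.515 ÷ 0.485 = 103/97.
Likelihood ratio per non-matching marker = 0.4.
Target odds: 0.002 ÷ 0.998 = 1/499.
Require 0.4ⁿ ≤ 1/499 ÷ (103/97) = 97/51397.
0.4⁶ = 64/15625 is still above 97/51397 but 0.4⁷ = 128/78125 is at or below it, so n = 7.

7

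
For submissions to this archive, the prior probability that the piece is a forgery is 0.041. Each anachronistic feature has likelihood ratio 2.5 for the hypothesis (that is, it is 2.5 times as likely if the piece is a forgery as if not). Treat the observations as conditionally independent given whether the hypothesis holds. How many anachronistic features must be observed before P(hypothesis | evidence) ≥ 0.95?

7

Prior odds = 0.041/0.959 = 41/959.
Likelihood ratio per anachronistic feature = 2.5.
Target posterior odds = 0.95/0.05 = 19.
Require 2.5ⁿ ≥ 19 ÷ (41/959) = 18221/41.
2.5⁶ = 244.140625 falls short of 18221/41 but 2.5⁷ = 610.3515625 reaches it, so n = 7.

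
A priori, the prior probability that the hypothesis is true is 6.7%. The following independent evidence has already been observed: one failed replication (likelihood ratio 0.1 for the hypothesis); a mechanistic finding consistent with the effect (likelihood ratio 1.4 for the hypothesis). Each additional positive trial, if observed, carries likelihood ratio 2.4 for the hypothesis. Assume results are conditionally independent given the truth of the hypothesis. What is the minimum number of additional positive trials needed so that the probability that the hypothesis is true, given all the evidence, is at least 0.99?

Prior odds = 0.067/0.933 = 67/933.
Combined Bayes factor of the evidence already in hand = 0.1 × 1.4 = 0.14.
Odds after that evidence = (67/933) × 0.14 = 469/46650.
Target odds = 0.99/0.01 = 99.
Need 2.4ⁿ ≥ 99 ÷ (469/46650) = 4618350/469.
2.4¹⁰ ≈6340.34 falls short of 4618350/469 but 2.4¹¹ ≈15216.8 reaches it, so n = 11.

11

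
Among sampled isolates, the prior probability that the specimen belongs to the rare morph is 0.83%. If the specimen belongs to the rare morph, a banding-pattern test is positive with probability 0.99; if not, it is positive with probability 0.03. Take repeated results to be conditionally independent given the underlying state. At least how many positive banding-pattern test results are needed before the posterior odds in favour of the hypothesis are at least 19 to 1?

Prior odds: 0.0083 ÷ 0.9917 = 83/9917.
Likelihood ratio of a positive = 0.99/0.03 = 33.
Target odds = 19.
Require 33ⁿ ≥ 19 ÷ (83/9917) = 188423/83.
33² = 1089 falls short of 188423/83 but 33³ = 35937 reaches it, so n = 3.

3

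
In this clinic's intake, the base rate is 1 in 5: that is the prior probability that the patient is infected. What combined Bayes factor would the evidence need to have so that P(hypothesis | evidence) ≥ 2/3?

8

Prior odds = 0.2/0.8 = 0.25.
Target odds = (2/3)/(1/3) = 2.
Required Bayes factor = 2 ÷ 0.25 = 8.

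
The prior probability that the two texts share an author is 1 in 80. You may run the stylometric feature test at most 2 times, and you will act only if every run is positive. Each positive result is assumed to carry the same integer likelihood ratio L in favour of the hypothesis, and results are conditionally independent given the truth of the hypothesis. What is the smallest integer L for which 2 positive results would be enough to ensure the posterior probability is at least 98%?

Prior odds = 0.0125/0.9875 = 1/79.
Target odds = 0.98/0.02 = 49.
Need L² ≥ 49 ÷ (1/79) = 3871.
62² = 3844 < 3871 ≤ 3969 = 63², so L = 63.

63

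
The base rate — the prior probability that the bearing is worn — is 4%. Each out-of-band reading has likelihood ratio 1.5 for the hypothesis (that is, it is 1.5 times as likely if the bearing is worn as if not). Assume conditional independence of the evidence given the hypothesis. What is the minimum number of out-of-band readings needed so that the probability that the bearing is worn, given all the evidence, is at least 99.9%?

25

Prior odds: 0.04 ÷ 0.96 = 1/24.
Likelihood ratio per out-of-band reading = 1.5.
Target posterior odds = 0.999/0.001 = 999.
Require 1.5ⁿ ≥ 999 ÷ (1/24) = 23976.
1.5²⁴ ≈16834.1 falls short of 23976 but 1.5²⁵ ≈25251.2 reaches it, so n = 25.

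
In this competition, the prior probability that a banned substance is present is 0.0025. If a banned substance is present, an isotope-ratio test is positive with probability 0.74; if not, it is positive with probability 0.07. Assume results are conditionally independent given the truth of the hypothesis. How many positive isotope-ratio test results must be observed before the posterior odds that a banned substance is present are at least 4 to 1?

Prior odds: 0.0025 ÷ 0.9975 = 1/399.
Likelihood ratio of a positive = 0.74/0.07 = 74/7.
Target odds = 4.
Require (74/7)ⁿ ≥ 4 ÷ (1/399) = 1596.
(74/7)³ = 405224/343 falls short of 1596 but (74/7)⁴ = 29986576/2401 reaches it, so n = 4.

4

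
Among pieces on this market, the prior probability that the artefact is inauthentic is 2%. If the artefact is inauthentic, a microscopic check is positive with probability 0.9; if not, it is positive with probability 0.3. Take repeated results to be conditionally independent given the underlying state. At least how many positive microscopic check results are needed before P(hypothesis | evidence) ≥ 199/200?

Prior odds = 0.02/0.98 = 1/49.
Likelihood ratio of a positive = 0.9/0.3 = 3.
Target odds: 0.995 ÷ 0.005 = 199.
Require 3ⁿ ≥ 199 ÷ (1/49) = 9751.
3⁸ = 6561 falls short of 9751 but 3⁹ = 19683 reaches it, so n = 9.

9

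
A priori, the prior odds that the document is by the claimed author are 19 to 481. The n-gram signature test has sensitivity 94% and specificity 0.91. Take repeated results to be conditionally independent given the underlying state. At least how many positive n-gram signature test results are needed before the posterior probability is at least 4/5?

2

Prior odds = 19/481.
False-positive rate = 1 − 0.91 = 0.09; likelihood ratio of a positive = 0.94/0.09 = 94/9.
Target odds: 0.8 ÷ 0.2 = 4.
Need (19/481) × (94/9)ⁿ ≥ 4, i.e. (94/9)ⁿ ≥ 1924/19.
(94/9)¹ = 94/9 falls short of 1924/19 but (94/9)² = 8836/81 reaches it, so n = 2.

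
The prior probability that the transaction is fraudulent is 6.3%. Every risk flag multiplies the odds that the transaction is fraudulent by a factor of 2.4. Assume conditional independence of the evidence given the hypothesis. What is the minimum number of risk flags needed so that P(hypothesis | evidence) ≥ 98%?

8

Prior odds: 0.063 ÷ 0.937 = 63/937.
Likelihood ratio per risk flag = 2.4.
Target odds: 0.98 ÷ 0.02 = 49.
Require 2.4ⁿ ≥ 49 ÷ (63/937) = 6559/9.
2.4⁷ = 35831808/78125 falls short of 6559/9 but 2.4⁸ = 429981696/390625 reaches it, so n = 8.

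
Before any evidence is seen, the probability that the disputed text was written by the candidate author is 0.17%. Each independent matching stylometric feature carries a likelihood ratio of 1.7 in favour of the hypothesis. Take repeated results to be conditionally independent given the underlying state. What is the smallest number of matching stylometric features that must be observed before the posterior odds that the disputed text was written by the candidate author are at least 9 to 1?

17

Prior odds = 0.0017/0.9983 = 17/9983.
Likelihood ratio per matching stylometric feature = 1.7.
Target odds = 9.
Need (17/9983) × 1.7ⁿ ≥ 9, i.e. 1.7ⁿ ≥ 89847/17.
1.7¹⁶ ≈4866.12 falls short of 89847/17 but 1.7¹⁷ ≈8272.4 reaches it, so n = 17.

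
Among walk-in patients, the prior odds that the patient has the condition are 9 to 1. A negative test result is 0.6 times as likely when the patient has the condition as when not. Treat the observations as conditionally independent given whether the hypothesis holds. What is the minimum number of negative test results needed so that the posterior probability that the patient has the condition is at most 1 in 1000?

18

Prior odds = 9.
Likelihood ratio per negative test result = 0.6.
Target posterior odds = 0.001/0.999 = 1/999.
Require 0.6ⁿ ≤ 1/999 ÷ 9 = 1/8991.
0.6¹⁷ ≈0.000169267 is still above 1/8991 but 0.6¹⁸ ≈0.00010156 is at or below it, so n = 18.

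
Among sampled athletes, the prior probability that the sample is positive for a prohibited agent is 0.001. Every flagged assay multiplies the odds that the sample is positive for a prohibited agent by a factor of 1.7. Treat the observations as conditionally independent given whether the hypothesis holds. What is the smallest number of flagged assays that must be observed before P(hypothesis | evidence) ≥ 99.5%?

23

Prior odds: 0.001 ÷ 0.999 = 1/999.
Likelihood ratio per flagged assay = 1.7.
Target odds: 0.995 ÷ 0.005 = 199.
Need (1/999) × 1.7ⁿ ≥ 199, i.e. 1.7ⁿ ≥ 198801.
1.7²² ≈117456 falls short of 198801 but 1.7²³ ≈199676 reaches it, so n = 23.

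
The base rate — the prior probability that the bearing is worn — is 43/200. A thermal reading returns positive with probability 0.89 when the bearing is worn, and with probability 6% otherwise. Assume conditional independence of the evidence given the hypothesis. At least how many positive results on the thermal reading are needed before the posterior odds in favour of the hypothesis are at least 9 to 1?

2

Prior odds = 0.215/0.785 = 43/157.
Likelihood ratio of a positive result = 0.89/0.06 = 89/6.
Target odds = 9.
Require (89/6)ⁿ ≥ 9 ÷ (43/157) = 1413/43.
(89/6)¹ = 89/6 falls short of 1413/43 but (89/6)² = 7921/36 reaches it, so n = 2.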